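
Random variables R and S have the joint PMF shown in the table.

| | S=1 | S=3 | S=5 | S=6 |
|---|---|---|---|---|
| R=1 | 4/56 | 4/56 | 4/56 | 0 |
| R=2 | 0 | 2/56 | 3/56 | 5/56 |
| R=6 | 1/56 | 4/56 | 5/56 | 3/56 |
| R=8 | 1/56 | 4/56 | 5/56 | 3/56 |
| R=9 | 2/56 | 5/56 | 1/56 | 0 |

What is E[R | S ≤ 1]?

P(S ≤ 1) = 1/7.
Σ R·P over the event = 1·(4/56) + 6·(1/56) + 8·(1/56) + 9·(2/56) = 9/14.
E[R | S ≤ 1] = (9/14) / (1/7) = 9/2.

9/2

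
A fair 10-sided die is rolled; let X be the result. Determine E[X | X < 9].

9/2

Given X < 9, X is equally likely to be any of {1, 2, 3, 4, 5, 6, 7, 8}.
E[X | X < 9] = (1 + 2 + 3 + 4 + 5 + 6 + 7 + 8) / 8 = 9/2.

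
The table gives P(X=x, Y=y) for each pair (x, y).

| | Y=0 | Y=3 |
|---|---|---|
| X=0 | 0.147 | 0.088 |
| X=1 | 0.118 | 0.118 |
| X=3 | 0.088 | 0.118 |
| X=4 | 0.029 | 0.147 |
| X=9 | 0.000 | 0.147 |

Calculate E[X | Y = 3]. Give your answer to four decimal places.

3.8560

P(Y = 3) = 0.618.
Σ X·P over the event = 0·(0.088) + 1·(0.118) + 3·(0.118) + 4·(0.147) + 9·(0.147) = 2.383.
E[X | Y = 3] = (2.383) / (0.618) = 3.8560.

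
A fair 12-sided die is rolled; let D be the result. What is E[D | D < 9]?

Given D < 9, D is equally likely to be any of {1, 2, 3, 4, 5, 6, 7, 8}.
E[D | D < 9] = (1 + 2 + 3 + 4 + 5 + 6 + 7 + 8) / 8 = 9/2.

9/2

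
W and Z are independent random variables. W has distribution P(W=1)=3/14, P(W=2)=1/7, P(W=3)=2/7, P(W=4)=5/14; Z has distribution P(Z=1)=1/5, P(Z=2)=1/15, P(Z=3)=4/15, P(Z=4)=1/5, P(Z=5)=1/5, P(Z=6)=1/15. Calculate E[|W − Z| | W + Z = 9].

27/19

P(W + Z = 9) = 19/210.
Summing |W−Z|·P(x,y) over outcomes with W + Z = 9 gives 9/70.
E[|W − Z| | W + Z = 9] = (9/70) / (19/210) = 27/19.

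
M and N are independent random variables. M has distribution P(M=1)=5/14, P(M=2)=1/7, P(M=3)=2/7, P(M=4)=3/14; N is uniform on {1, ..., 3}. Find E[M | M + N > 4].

64/19

P(M + N > 4) = 19/42.
Summing M·P(x,y) over outcomes with M + N > 4 gives 32/21.
E[M | M + N > 4] = (32/21) / (19/42) = 64/19.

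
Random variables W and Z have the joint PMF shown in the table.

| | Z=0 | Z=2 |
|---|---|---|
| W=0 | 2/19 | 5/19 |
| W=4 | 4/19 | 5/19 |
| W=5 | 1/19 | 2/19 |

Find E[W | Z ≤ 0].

3

P(Z ≤ 0) = 7/19.
Σ W·P over the event = 0·(2/19) + 4·(4/19) + 5·(1/19) = 21/19.
E[W | Z ≤ 0] = (21/19) / (7/19) = 3.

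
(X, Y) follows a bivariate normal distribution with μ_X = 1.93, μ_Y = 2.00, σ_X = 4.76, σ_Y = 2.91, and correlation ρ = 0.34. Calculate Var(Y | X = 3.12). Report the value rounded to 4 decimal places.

The conditional variance in a bivariate normal is σ_Y²(1 − ρ²), independent of x.
Var(Y | X=3.12) = (2.91)²·(1 − (0.34)²) = 8.4681·0.8844 = 7.4892.

7.4892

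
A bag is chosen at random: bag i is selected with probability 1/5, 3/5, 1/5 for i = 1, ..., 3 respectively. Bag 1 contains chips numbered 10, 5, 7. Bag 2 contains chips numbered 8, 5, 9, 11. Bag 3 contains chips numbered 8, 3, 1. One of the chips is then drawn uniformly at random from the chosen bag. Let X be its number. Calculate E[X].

E[X | bag 1] = (10+5+7)/3 = 22/3.
E[X | bag 2] = (8+5+9+11)/4 = 33/4.
E[X | bag 3] = (8+3+1)/3 = 4.
E[X] = (1/5)·(22/3) + (3/5)·(33/4) + (1/5)·(4) = 433/60.

433/60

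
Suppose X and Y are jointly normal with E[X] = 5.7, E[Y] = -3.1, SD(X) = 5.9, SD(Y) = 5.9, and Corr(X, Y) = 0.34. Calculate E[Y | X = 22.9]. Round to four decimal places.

E[Y | X=x] = μ_Y + ρ(σ_Y/σ_X)(x − μ_X) for jointly normal variables.
E[Y | X=22.9] = -3.1 + (0.34)·(5.9/5.9)·(22.9 − (5.7)) = -3.1 + (0.34)·(17.2) = 2.7480.

2.7480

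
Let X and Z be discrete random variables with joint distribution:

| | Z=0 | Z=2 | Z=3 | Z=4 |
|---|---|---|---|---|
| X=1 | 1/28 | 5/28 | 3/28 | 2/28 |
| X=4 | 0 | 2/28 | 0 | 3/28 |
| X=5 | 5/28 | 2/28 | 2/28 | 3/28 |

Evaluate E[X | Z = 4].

P(Z = 4) = 2/7.
Σ X·P over the event = 1·(2/28) + 4·(3/28) + 5·(3/28) = 29/28.
E[X | Z = 4] = (29/28) / (2/7) = 29/8.

29/8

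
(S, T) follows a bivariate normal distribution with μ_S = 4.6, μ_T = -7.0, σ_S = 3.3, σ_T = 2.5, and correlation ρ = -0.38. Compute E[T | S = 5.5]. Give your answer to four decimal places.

-7.2591

The regression of T on S has slope ρ·σ_T/σ_S and passes through (μ_S, μ_T).
E[T | S=5.5] = -7.0 + (-0.38)·(2.5/3.3)·(5.5 − (4.6)) = -7.0 + (-0.28788)·(0.9) = -7.2591.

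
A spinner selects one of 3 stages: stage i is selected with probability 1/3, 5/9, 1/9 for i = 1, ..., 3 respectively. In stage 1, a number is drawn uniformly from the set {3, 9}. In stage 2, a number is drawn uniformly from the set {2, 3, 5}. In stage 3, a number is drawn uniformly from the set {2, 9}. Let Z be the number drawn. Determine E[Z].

E[Z | stage 1] = (3+9)/2 = 6.
E[Z | stage 2] = (2+3+5)/3 = 10/3.
E[Z | stage 3] = (2+9)/2 = 11/2.
E[Z] = (1/3)·(6) + (5/9)·(10/3) + (1/9)·(11/2) = 241/54.

241/54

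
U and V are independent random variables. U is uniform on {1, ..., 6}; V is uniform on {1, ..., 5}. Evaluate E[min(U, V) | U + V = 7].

11/5

Outcomes with U + V = 7: (2,5), (3,4), (4,3), (5,2), (6,1), each with probability 1/30.
E[min(U, V) | U + V = 7] = (2 + 3 + 3 + 2 + 1) / 5 = 11/5.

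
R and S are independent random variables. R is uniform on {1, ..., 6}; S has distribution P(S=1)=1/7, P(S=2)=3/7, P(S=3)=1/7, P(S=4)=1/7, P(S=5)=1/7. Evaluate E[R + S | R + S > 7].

53/6

P(R + S > 7) = 2/7.
Summing (R+S)·P(x,y) over outcomes with R + S > 7 gives 53/21.
E[R + S | R + S > 7] = (53/21) / (2/7) = 53/6.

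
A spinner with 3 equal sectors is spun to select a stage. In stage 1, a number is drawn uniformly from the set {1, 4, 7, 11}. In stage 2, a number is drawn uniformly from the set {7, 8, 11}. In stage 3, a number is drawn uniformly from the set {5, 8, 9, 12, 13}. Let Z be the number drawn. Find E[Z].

1429/180

E[Z | stage 1] = (1+4+7+11)/4 = 23/4.
E[Z | stage 2] = (7+8+11)/3 = 26/3.
E[Z | stage 3] = (5+8+9+12+13)/5 = 47/5.
E[Z] = (1/3)·(23/4) + (1/3)·(26/3) + (1/3)·(47/5) = 1429/180.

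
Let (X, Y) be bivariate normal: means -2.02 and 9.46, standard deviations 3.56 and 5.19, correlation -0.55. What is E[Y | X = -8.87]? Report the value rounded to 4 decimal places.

14.9525

For a bivariate normal, E[Y | X=x] = μ_Y + ρ·(σ_Y/σ_X)·(x − μ_X).
E[Y | X=-8.87] = 9.46 + (-0.55)·(5.19/3.56)·(-8.87 − (-2.02)) = 9.46 + (-0.80183)·(-6.85) = 14.9525.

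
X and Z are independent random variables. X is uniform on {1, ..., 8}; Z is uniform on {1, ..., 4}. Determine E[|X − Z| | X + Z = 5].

2

Outcomes with X + Z = 5: (1,4), (2,3), (3,2), (4,1), each with probability 1/32.
E[|X − Z| | X + Z = 5] = (3 + 1 + 1 + 3) / 4 = 2.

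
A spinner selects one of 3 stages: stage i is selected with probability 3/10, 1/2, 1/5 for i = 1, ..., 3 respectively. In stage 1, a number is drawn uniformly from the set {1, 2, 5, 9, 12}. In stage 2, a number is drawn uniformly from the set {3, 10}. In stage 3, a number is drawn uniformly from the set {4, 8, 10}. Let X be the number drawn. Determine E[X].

1937/300

E[X | stage 1] = (1+2+5+9+12)/5 = 29/5.
E[X | stage 2] = (3+10)/2 = 13/2.
E[X | stage 3] = (4+8+10)/3 = 22/3.
By the law of total expectation,
E[X] = (3/10)·(29/5) + (1/2)·(13/2) + (1/5)·(22/3) = 1937/300.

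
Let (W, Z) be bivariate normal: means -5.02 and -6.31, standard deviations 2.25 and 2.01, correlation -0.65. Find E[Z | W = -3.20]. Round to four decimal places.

-7.3668

For a bivariate normal, E[Z | W=x] = μ_Z + ρ·(σ_Z/σ_W)·(x − μ_W).
E[Z | W=-3.20] = -6.31 + (-0.65)·(2.01/2.25)·(-3.20 − (-5.02)) = -6.31 + (-0.58067)·(1.82) = -7.3668.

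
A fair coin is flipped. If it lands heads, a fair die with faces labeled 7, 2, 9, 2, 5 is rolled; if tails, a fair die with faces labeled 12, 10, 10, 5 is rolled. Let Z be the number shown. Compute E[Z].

57/8

E[Z | heads] = (7+2+9+2+5)/5 = 5.
E[Z | tails] = (12+10+10+5)/4 = 37/4.
E[Z] = (1/2)·(5) + (1/2)·(37/4) = 57/8.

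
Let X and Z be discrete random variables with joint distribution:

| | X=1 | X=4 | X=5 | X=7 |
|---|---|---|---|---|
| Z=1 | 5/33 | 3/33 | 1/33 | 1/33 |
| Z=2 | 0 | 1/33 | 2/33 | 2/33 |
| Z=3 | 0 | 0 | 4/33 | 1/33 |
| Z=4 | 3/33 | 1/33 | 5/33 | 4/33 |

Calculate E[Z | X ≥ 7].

3

P(X ≥ 7) = 8/33.
Σ Z·P over the event = 1·(1/33) + 2·(2/33) + 3·(1/33) + 4·(4/33) = 8/11.
E[Z | X ≥ 7] = (8/11) / (8/33) = 3.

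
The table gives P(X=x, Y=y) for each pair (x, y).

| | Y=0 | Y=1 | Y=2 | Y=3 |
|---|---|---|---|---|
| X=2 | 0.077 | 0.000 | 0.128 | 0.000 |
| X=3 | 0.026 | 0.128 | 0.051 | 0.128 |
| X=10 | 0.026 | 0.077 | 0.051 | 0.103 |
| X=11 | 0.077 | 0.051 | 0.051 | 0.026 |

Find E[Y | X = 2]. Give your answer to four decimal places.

P(X = 2) = 0.205.
Σ Y·P over the event = 0·(0.077) + 2·(0.128) = 0.256.
E[Y | X = 2] = (0.256) / (0.205) = 1.2488.

1.2488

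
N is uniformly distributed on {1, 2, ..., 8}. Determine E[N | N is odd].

Given N is odd, N is equally likely to be any of {1, 3, 5, 7}.
E[N | N is odd] = (1 + 3 + 5 + 7) / 4 = 4.

4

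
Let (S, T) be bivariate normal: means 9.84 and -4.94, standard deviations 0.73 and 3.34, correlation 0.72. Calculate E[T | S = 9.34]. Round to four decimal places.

-6.5871

The regression of T on S has slope ρ·σ_T/σ_S and passes through (μ_S, μ_T).
E[T | S=9.34] = -4.94 + (0.72)·(3.34/0.73)·(9.34 − (9.84)) = -4.94 + (3.2942)·(-0.5) = -6.5871.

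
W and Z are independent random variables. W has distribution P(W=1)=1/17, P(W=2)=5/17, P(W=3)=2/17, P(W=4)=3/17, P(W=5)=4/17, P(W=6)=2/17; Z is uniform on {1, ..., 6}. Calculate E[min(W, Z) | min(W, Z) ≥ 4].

122/27

P(min(W, Z) ≥ 4) = 9/34.
Summing min(W,Z)·P(x,y) over outcomes with min(W, Z) ≥ 4 gives 61/51.
E[min(W, Z) | min(W, Z) ≥ 4] = (61/51) / (9/34) = 122/27.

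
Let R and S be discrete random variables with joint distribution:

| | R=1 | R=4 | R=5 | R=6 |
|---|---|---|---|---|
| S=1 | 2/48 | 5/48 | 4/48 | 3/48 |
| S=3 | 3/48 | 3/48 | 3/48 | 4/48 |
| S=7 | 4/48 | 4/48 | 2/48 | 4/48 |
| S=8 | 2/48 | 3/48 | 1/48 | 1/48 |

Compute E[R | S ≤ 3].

38/9

P(S ≤ 3) = 9/16.
Summing R·P(R=x,S=y) over the conditioning event gives 19/8.
E[R | S ≤ 3] = (19/8) / (9/16) = 38/9.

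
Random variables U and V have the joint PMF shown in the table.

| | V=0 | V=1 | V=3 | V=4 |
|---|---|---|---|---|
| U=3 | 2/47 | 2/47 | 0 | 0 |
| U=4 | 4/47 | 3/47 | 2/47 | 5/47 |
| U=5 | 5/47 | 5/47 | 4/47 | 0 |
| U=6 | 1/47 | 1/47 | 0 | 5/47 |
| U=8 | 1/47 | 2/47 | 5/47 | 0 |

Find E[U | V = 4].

P(V = 4) = 10/47.
Σ U·P over the event = 4·(5/47) + 6·(5/47) = 50/47.
E[U | V = 4] = (50/47) / (10/47) = 5.

5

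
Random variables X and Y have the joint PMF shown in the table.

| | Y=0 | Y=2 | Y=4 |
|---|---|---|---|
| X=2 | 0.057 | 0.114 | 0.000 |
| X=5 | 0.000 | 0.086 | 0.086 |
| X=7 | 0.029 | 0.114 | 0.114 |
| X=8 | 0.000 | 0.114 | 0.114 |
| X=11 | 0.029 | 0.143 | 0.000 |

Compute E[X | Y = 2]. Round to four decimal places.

P(Y = 2) = 0.571.
Summing X·P(X=x,Y=y) over the conditioning event gives 3.941.
E[X | Y = 2] = (3.941) / (0.571) = 6.9019.

6.9019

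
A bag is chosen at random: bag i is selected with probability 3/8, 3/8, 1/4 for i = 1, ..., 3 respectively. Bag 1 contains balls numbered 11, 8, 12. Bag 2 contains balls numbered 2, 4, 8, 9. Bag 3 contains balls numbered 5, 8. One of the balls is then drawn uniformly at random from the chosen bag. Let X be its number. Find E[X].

245/32

E[X | bag 1] = (11+8+12)/3 = 31/3.
E[X | bag 2] = (2+4+8+9)/4 = 23/4.
E[X | bag 3] = (5+8)/2 = 13/2.
E[X] = (3/8)·(31/3) + (3/8)·(23/4) + (1/4)·(13/2) = 245/32.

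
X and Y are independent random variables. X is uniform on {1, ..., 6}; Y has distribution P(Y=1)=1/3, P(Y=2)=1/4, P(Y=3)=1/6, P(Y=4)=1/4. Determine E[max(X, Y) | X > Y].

197/44

P(X > Y) = 11/18.
Summing max(X,Y)·P(x,y) over outcomes with X > Y gives 197/72.
E[max(X, Y) | X > Y] = (197/72) / (11/18) = 197/44.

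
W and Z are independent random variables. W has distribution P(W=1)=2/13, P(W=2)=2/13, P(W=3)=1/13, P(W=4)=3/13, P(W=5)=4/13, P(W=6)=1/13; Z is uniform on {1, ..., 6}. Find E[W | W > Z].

P(W > Z) = 17/39.
Summing W·P(x,y) over outcomes with W > Z gives 2.
E[W | W > Z] = (2) / (17/39) = 78/17.

78/17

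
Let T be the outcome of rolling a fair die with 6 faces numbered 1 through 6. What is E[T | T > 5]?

6

Given T > 5, T is equally likely to be any of {6}.
E[T | T > 5] = (6) / 1 = 6.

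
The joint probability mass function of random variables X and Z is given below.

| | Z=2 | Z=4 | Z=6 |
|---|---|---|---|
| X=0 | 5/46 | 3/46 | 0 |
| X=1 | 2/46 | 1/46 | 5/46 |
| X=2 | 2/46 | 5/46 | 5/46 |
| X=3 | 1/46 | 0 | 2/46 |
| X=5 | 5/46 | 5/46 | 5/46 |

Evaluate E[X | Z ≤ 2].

34/15

P(Z ≤ 2) = 15/46.
Σ X·P over the event = 0·(5/46) + 1·(2/46) + 2·(2/46) + 3·(1/46) + 5·(5/46) = 17/23.
E[X | Z ≤ 2] = (17/23) / (15/46) = 34/15.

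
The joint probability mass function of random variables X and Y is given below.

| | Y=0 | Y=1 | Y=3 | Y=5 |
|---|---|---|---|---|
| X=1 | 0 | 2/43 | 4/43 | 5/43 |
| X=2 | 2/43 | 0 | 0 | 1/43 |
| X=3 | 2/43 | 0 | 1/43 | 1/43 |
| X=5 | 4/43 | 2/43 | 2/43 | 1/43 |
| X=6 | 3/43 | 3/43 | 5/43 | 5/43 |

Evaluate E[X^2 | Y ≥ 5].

P(Y ≥ 5) = 13/43.
Σ X^2·P over the event = 1·(5/43) + 4·(1/43) + 9·(1/43) + 25·(1/43) + 36·(5/43) = 223/43.
E[X^2 | Y ≥ 5] = (223/43) / (13/43) = 223/13.

223/13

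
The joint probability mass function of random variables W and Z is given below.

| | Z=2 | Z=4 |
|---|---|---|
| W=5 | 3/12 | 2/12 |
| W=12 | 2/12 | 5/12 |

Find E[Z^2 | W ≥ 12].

P(W ≥ 12) = 7/12.
Σ Z^2·P over the event = 4·(2/12) + 16·(5/12) = 22/3.
E[Z^2 | W ≥ 12] = (22/3) / (7/12) = 88/7.

88/7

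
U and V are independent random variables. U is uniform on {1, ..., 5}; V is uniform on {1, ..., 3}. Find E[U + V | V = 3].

6

Outcomes with V = 3: (1,3), (2,3), (3,3), (4,3), (5,3), each with probability 1/15.
E[U + V | V = 3] = (4 + 5 + 6 + 7 + 8) / 5 = 6.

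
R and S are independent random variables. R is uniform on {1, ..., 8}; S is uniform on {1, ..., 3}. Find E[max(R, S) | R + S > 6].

P(R + S > 6) = 1/2.
Summing max(R,S)·P(x,y) over outcomes with R + S > 6 gives 77/24.
E[max(R, S) | R + S > 6] = (77/24) / (1/2) = 77/12.

77/12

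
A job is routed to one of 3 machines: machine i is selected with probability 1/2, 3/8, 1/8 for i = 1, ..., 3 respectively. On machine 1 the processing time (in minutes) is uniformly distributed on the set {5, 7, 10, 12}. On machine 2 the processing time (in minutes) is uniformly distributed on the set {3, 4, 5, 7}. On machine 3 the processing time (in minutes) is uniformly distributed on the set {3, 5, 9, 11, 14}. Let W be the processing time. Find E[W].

1133/160

E[W | machine 1] = (5+7+10+12)/4 = 17/2.
E[W | machine 2] = (3+4+5+7)/4 = 19/4.
E[W | machine 3] = (3+5+9+11+14)/5 = 42/5.
By the law of total expectation,
E[W] = (1/2)·(17/2) + (3/8)·(19/4) + (1/8)·(42/5) = 1133/160.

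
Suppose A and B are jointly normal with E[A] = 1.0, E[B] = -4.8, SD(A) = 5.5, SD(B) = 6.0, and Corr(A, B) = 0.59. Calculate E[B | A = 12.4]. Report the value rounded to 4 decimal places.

2.5375

The regression of B on A has slope ρ·σ_B/σ_A and passes through (μ_A, μ_B).
E[B | A=12.4] = -4.8 + (0.59)·(6.0/5.5)·(12.4 − (1.0)) = -4.8 + (0.64364)·(11.4) = 2.5375.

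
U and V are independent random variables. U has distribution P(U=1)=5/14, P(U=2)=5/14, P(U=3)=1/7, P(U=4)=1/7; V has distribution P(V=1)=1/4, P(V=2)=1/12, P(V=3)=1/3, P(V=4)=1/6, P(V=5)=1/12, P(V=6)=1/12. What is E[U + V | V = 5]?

P(V = 5) = 1/12.
Summing (U+V)·P(x,y) over outcomes with V = 5 gives 33/56.
E[U + V | V = 5] = (33/56) / (1/12) = 99/14.

99/14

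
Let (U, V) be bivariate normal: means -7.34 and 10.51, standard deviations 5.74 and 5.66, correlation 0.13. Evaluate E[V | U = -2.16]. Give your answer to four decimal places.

11.1740

For a bivariate normal, E[V | U=x] = μ_V + ρ·(σ_V/σ_U)·(x − μ_U).
E[V | U=-2.16] = 10.51 + (0.13)·(5.66/5.74)·(-2.16 − (-7.34)) = 10.51 + (0.12819)·(5.18) = 11.1740.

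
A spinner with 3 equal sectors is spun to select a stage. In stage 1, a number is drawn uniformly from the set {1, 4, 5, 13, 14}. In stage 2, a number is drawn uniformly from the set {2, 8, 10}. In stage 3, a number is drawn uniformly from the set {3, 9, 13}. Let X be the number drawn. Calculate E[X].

112/15

E[X | stage 1] = (1+4+5+13+14)/5 = 37/5.
E[X | stage 2] = (2+8+10)/3 = 20/3.
E[X | stage 3] = (3+9+13)/3 = 25/3.
E[X] = (1/3)·(37/5) + (1/3)·(20/3) + (1/3)·(25/3) = 112/15.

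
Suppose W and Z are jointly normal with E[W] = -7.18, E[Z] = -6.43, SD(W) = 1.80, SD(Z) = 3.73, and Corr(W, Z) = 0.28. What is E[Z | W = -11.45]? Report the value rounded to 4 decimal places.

-8.9075

The regression of Z on W has slope ρ·σ_Z/σ_W and passes through (μ_W, μ_Z).
E[Z | W=-11.45] = -6.43 + (0.28)·(3.73/1.80)·(-11.45 − (-7.18)) = -6.43 + (0.58022)·(-4.27) = -8.9075.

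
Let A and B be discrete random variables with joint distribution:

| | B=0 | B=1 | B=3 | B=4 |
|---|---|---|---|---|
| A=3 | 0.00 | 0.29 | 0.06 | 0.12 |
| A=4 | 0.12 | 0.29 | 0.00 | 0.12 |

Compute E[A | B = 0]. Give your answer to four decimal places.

P(B = 0) = 0.12.
Summing A·P(A=x,B=y) over the conditioning event gives 0.48.
E[A | B = 0] = (0.48) / (0.12) = 4.0000.

4.0000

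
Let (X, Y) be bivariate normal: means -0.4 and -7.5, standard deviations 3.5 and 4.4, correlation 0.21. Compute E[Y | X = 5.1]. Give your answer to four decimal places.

-6.0480

For a bivariate normal, E[Y | X=x] = μ_Y + ρ·(σ_Y/σ_X)·(x − μ_X).
E[Y | X=5.1] = -7.5 + (0.21)·(4.4/3.5)·(5.1 − (-0.4)) = -7.5 + (0.264)·(5.5) = -6.0480.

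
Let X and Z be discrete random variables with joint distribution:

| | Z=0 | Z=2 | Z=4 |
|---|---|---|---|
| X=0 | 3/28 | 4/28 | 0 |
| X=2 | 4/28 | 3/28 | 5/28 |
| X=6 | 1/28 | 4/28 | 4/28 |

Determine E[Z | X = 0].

P(X = 0) = 1/4.
Σ Z·P over the event = 0·(3/28) + 2·(4/28) = 2/7.
E[Z | X = 0] = (2/7) / (1/4) = 8/7.

8/7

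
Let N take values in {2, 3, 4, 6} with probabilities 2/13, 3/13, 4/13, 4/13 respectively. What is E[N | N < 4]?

P(N < 4) = 5/13.
Σ over the event: 2·2/13 + 3·3/13 = 1.
E[N | N < 4] = (1) / (5/13) = 13/5.

13/5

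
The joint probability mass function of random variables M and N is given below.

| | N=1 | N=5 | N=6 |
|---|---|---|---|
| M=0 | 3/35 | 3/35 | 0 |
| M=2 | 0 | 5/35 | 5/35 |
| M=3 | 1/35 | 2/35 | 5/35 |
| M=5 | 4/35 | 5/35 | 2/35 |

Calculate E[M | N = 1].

23/8

P(N = 1) = 8/35.
Summing M·P(M=x,N=y) over the conditioning event gives 23/35.
E[M | N = 1] = (23/35) / (8/35) = 23/8.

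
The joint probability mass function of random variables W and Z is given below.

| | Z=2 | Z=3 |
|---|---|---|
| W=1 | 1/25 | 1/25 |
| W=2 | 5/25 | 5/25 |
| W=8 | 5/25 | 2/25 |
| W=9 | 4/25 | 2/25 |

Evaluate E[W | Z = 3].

P(Z = 3) = 2/5.
Summing W·P(W=x,Z=y) over the conditioning event gives 9/5.
E[W | Z = 3] = (9/5) / (2/5) = 9/2.

9/2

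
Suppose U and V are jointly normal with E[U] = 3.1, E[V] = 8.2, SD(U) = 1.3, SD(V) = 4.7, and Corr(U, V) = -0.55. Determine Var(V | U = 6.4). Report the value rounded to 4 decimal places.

For a bivariate normal, Var(V | U=x) = σ_V²(1 − ρ²).
Var(V | U=6.4) = (4.7)²·(1 − (-0.55)²) = 22.09·0.6975 = 15.4078.

15.4078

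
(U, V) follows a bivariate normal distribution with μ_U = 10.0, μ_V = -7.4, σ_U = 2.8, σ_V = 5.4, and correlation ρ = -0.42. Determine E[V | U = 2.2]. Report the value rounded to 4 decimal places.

-1.0820

For a bivariate normal, E[V | U=x] = μ_V + ρ·(σ_V/σ_U)·(x − μ_U).
E[V | U=2.2] = -7.4 + (-0.42)·(5.4/2.8)·(2.2 − (10.0)) = -7.4 + (-0.81)·(-7.8) = -1.0820.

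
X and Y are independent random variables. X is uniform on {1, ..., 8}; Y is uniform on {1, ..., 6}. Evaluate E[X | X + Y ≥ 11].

P(X + Y ≥ 11) = 5/24.
Summing X·P(x,y) over outcomes with X + Y ≥ 11 gives 35/24.
E[X | X + Y ≥ 11] = (35/24) / (5/24) = 7.

7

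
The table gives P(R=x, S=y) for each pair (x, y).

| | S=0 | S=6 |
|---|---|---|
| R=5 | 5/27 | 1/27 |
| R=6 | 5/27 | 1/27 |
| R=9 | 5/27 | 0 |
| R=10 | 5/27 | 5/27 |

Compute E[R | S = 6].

61/7

P(S = 6) = 7/27.
Σ R·P over the event = 5·(1/27) + 6·(1/27) + 10·(5/27) = 61/27.
E[R | S = 6] = (61/27) / (7/27) = 61/7.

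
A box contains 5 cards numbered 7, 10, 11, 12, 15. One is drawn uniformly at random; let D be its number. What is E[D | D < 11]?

P(D < 11) = 2/5.
Σ over the event: 7·1/5 + 10·1/5 = 17/5.
E[D | D < 11] = (17/5) / (2/5) = 17/2.

17/2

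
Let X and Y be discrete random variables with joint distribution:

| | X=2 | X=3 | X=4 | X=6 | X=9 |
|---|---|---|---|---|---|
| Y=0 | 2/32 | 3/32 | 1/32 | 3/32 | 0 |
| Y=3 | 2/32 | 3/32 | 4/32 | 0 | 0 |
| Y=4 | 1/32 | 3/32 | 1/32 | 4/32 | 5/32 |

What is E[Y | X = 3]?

7/3

P(X = 3) = 9/32.
Σ Y·P over the event = 0·(3/32) + 3·(3/32) + 4·(3/32) = 21/32.
E[Y | X = 3] = (21/32) / (9/32) = 7/3.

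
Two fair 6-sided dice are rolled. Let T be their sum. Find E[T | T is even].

P(T is even) = 1/2.
Σ over the event: 2·1/36 + 4·1/12 + 6·5/36 + 8·5/36 + 10·1/12 + 12·1/36 = 7/2.
E[T | T is even] = (7/2) / (1/2) = 7.

7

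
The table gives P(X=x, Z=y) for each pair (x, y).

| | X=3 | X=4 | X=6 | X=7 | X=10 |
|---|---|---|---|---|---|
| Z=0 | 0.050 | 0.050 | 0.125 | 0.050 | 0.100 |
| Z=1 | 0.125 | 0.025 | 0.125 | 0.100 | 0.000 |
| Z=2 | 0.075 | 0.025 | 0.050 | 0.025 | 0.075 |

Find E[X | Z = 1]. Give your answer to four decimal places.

5.1333

P(Z = 1) = 0.375.
Σ X·P over the event = 3·(0.125) + 4·(0.025) + 6·(0.125) + 7·(0.100) = 1.925.
E[X | Z = 1] = (1.925) / (0.375) = 5.1333.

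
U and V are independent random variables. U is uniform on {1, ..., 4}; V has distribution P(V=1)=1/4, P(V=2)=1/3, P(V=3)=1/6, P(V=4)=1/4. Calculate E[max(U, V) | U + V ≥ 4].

131/38

P(U + V ≥ 4) = 19/24.
Summing max(U,V)·P(x,y) over outcomes with U + V ≥ 4 gives 131/48.
E[max(U, V) | U + V ≥ 4] = (131/48) / (19/24) = 131/38.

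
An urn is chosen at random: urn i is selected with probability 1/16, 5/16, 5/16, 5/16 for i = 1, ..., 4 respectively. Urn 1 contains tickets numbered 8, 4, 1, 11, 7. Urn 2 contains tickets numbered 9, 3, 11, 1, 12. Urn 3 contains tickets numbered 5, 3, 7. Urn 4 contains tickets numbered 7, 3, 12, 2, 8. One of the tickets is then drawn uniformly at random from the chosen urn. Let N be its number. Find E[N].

31/5

E[N | urn 1] = (8+4+1+11+7)/5 = 31/5.
E[N | urn 2] = (9+3+11+1+12)/5 = 36/5.
E[N | urn 3] = (5+3+7)/3 = 5.
E[N | urn 4] = (7+3+12+2+8)/5 = 32/5.
By the law of total expectation,
E[N] = (1/16)·(31/5) + (5/16)·(36/5) + (5/16)·(5) + (5/16)·(32/5) = 31/5.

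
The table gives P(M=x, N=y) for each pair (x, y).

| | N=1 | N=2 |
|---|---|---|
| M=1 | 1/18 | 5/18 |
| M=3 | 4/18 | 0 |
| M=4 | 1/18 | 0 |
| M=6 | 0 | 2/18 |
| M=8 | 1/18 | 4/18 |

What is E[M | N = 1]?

P(N = 1) = 7/18.
Σ M·P over the event = 1·(1/18) + 3·(4/18) + 4·(1/18) + 8·(1/18) = 25/18.
E[M | N = 1] = (25/18) / (7/18) = 25/7.

25/7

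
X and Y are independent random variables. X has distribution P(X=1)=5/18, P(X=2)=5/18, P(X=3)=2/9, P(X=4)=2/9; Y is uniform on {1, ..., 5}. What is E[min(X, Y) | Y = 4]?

43/18

P(Y = 4) = 1/5.
Summing min(X,Y)·P(x,y) over outcomes with Y = 4 gives 43/90.
E[min(X, Y) | Y = 4] = (43/90) / (1/5) = 43/18.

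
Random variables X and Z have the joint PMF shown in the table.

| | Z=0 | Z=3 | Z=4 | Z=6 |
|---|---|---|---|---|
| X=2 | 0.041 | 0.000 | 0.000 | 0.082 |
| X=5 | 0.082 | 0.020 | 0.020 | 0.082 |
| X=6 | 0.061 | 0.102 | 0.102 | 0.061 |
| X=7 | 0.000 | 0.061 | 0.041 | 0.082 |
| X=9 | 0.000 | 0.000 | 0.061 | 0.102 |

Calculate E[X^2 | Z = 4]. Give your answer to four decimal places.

49.6518

P(Z = 4) = 0.224.
Σ X^2·P over the event = 25·(0.020) + 36·(0.102) + 49·(0.041) + 81·(0.061) = 11.122.
E[X^2 | Z = 4] = (11.122) / (0.224) = 49.6518.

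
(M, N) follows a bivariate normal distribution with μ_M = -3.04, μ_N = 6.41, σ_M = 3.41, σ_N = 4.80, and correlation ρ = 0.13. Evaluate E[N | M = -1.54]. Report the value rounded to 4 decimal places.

For a bivariate normal, E[N | M=x] = μ_N + ρ·(σ_N/σ_M)·(x − μ_M).
E[N | M=-1.54] = 6.41 + (0.13)·(4.80/3.41)·(-1.54 − (-3.04)) = 6.41 + (0.18299)·(1.5) = 6.6845.

6.6845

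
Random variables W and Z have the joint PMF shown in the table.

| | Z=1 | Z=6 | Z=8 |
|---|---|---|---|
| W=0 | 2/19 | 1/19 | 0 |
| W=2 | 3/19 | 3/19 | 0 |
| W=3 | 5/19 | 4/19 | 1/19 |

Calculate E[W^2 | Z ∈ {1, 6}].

35/6

P(Z ∈ {1, 6}) = 18/19.
Σ W^2·P over the event = 0·(2/19) + 0·(1/19) + 4·(3/19) + 4·(3/19) + 9·(5/19) + 9·(4/19) = 105/19.
E[W^2 | Z ∈ {1, 6}] = (105/19) / (18/19) = 35/6.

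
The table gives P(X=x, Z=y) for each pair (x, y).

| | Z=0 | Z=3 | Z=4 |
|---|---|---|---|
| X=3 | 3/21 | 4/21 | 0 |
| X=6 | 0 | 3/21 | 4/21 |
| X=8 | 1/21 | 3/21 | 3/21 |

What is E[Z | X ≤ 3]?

12/7

P(X ≤ 3) = 1/3.
Σ Z·P over the event = 0·(3/21) + 3·(4/21) = 4/7.
E[Z | X ≤ 3] = (4/7) / (1/3) = 12/7.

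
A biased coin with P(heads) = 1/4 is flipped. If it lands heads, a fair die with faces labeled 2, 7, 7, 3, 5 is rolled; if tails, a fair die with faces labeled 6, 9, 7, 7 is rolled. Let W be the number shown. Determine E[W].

E[W | heads] = (2+7+7+3+5)/5 = 24/5.
E[W | tails] = (6+9+7+7)/4 = 29/4.
By the law of total expectation,
E[W] = (1/4)·(24/5) + (3/4)·(29/4) = 531/80.

531/80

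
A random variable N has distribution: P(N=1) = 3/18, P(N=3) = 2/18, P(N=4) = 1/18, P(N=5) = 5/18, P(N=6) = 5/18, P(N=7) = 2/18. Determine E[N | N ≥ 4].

73/13

P(N ≥ 4) = 13/18.
Σ over the event: 4·1/18 + 5·5/18 + 6·5/18 + 7·1/9 = 73/18.
E[N | N ≥ 4] = (73/18) / (13/18) = 73/13.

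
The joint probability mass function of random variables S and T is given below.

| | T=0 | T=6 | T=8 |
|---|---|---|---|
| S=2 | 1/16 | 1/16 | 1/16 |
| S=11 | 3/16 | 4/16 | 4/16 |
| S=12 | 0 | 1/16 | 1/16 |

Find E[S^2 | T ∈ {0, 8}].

P(T ∈ {0, 8}) = 5/8.
Summing S^2·P(S=x,T=y) over the conditioning event gives 999/16.
E[S^2 | T ∈ {0, 8}] = (999/16) / (5/8) = 999/10.

999/10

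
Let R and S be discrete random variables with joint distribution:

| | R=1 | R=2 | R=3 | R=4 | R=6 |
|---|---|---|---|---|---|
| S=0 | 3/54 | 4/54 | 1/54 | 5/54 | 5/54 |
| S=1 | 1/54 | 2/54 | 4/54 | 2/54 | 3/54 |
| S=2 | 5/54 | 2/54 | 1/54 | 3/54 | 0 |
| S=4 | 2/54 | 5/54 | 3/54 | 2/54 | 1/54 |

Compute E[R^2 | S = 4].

9

P(S = 4) = 13/54.
Σ R^2·P over the event = 1·(2/54) + 4·(5/54) + 9·(3/54) + 16·(2/54) + 36·(1/54) = 13/6.
E[R^2 | S = 4] = (13/6) / (13/54) = 9.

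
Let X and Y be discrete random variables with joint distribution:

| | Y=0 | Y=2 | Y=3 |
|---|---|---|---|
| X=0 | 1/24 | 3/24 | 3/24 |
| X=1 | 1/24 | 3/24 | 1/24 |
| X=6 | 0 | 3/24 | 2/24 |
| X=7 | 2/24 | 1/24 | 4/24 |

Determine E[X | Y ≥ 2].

69/20

P(Y ≥ 2) = 5/6.
Σ X·P over the event = 0·(3/24) + 0·(3/24) + 1·(3/24) + 1·(1/24) + 6·(3/24) + 6·(2/24) + 7·(1/24) + 7·(4/24) = 23/8.
E[X | Y ≥ 2] = (23/8) / (5/6) = 69/20.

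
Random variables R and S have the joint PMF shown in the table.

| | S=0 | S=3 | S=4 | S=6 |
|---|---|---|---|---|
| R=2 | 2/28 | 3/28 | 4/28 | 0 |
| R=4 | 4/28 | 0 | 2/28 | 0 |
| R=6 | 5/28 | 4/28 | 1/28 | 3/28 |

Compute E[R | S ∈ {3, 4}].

26/7

P(S ∈ {3, 4}) = 1/2.
Σ R·P over the event = 2·(3/28) + 2·(4/28) + 4·(2/28) + 6·(4/28) + 6·(1/28) = 13/7.
E[R | S ∈ {3, 4}] = (13/7) / (1/2) = 26/7.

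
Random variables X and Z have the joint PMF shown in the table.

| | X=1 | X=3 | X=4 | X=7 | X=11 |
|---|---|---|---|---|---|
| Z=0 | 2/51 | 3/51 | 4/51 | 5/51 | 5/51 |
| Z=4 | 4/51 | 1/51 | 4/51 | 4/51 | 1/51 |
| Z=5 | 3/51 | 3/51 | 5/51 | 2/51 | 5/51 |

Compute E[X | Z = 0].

117/19

P(Z = 0) = 19/51.
Σ X·P over the event = 1·(2/51) + 3·(3/51) + 4·(4/51) + 7·(5/51) + 11·(5/51) = 39/17.
E[X | Z = 0] = (39/17) / (19/51) = 117/19.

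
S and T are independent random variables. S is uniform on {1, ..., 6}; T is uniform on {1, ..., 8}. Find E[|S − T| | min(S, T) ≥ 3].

P(min(S, T) ≥ 3) = 1/2.
Summing |S−T|·P(x,y) over outcomes with min(S, T) ≥ 3 gives 11/12.
E[|S − T| | min(S, T) ≥ 3] = (11/12) / (1/2) = 11/6.

11/6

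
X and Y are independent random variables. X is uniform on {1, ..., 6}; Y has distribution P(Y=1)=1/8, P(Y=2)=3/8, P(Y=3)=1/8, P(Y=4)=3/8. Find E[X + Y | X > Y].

92/13

P(X > Y) = 13/24.
Summing (X+Y)·P(x,y) over outcomes with X > Y gives 23/6.
E[X + Y | X > Y] = (23/6) / (13/24) = 92/13.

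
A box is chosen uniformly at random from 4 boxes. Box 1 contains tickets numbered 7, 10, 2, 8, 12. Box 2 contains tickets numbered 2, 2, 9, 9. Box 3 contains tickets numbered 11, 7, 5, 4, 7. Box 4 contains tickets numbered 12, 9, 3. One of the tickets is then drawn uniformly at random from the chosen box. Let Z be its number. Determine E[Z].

281/40

E[Z | box 1] = (7+10+2+8+12)/5 = 39/5.
E[Z | box 2] = (2+2+9+9)/4 = 11/2.
E[Z | box 3] = (11+7+5+4+7)/5 = 34/5.
E[Z | box 4] = (12+9+3)/3 = 8.
By the law of total expectation,
E[Z] = (1/4)·(39/5) + (1/4)·(11/2) + (1/4)·(34/5) + (1/4)·(8) = 281/40.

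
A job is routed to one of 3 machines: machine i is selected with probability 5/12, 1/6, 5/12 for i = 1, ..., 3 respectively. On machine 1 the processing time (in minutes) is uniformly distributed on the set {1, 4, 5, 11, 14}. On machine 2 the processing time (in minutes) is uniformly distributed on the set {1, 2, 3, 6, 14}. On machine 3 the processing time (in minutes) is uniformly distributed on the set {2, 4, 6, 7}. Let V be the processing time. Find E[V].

E[V | machine 1] = (1+4+5+11+14)/5 = 7.
E[V | machine 2] = (1+2+3+6+14)/5 = 26/5.
E[V | machine 3] = (2+4+6+7)/4 = 19/4.
By the law of total expectation,
E[V] = (5/12)·(7) + (1/6)·(26/5) + (5/12)·(19/4) = 461/80.

461/80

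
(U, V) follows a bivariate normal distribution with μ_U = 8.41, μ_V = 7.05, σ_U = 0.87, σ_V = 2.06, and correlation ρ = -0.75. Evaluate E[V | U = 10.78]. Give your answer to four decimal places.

2.8412

For a bivariate normal, E[V | U=x] = μ_V + ρ·(σ_V/σ_U)·(x − μ_U).
E[V | U=10.78] = 7.05 + (-0.75)·(2.06/0.87)·(10.78 − (8.41)) = 7.05 + (-1.77586)·(2.37) = 2.8412.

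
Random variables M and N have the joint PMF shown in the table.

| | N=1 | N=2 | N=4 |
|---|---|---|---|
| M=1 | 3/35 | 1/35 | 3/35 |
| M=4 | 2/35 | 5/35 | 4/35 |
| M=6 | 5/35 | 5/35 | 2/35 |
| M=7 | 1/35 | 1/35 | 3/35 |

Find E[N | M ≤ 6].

P(M ≤ 6) = 6/7.
Summing N·P(M=x,N=y) over the conditioning event gives 68/35.
E[N | M ≤ 6] = (68/35) / (6/7) = 34/15.

34/15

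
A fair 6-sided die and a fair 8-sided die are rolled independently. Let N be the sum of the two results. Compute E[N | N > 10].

12

P(N > 10) = 5/24.
Σ over the event: 11·1/12 + 12·1/16 + 13·1/24 + 14·1/48 = 5/2.
E[N | N > 10] = (5/2) / (5/24) = 12.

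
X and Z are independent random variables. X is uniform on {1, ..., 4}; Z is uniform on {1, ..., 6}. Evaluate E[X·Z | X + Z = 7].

10

P(X + Z = 7) = 1/6.
Summing XZ·P(x,y) over outcomes with X + Z = 7 gives 5/3.
E[X·Z | X + Z = 7] = (5/3) / (1/6) = 10.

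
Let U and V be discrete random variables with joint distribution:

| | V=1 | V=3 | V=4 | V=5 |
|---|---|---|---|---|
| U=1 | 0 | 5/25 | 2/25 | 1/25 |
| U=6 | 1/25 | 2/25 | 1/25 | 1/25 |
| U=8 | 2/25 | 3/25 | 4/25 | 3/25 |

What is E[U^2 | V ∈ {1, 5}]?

393/8

P(V ∈ {1, 5}) = 8/25.
Σ U^2·P over the event = 1·(1/25) + 36·(1/25) + 36·(1/25) + 64·(2/25) + 64·(3/25) = 393/25.
E[U^2 | V ∈ {1, 5}] = (393/25) / (8/25) = 393/8.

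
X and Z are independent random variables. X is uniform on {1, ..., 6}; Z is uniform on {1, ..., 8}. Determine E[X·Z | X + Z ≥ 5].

P(X + Z ≥ 5) = 7/8.
Summing XZ·P(x,y) over outcomes with X + Z ≥ 5 gives 247/16.
E[X·Z | X + Z ≥ 5] = (247/16) / (7/8) = 247/14.

247/14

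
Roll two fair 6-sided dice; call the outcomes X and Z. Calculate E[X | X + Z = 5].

Outcomes with X + Z = 5: (1,4), (2,3), (3,2), (4,1), each with probability 1/36.
E[X | X + Z = 5] = (1 + 2 + 3 + 4) / 4 = 5/2.

5/2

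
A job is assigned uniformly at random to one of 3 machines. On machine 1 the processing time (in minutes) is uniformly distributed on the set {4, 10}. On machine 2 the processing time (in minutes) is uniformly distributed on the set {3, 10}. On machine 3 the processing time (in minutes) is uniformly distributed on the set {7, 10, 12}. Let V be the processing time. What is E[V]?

139/18

E[V | machine 1] = (4+10)/2 = 7.
E[V | machine 2] = (3+10)/2 = 13/2.
E[V | machine 3] = (7+10+12)/3 = 29/3.
By the law of total expectation,
E[V] = (1/3)·(7) + (1/3)·(13/2) + (1/3)·(29/3) = 139/18.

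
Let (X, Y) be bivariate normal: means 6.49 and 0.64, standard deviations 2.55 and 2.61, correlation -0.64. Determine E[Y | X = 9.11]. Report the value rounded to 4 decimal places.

The regression of Y on X has slope ρ·σ_Y/σ_X and passes through (μ_X, μ_Y).
E[Y | X=9.11] = 0.64 + (-0.64)·(2.61/2.55)·(9.11 − (6.49)) = 0.64 + (-0.65506)·(2.62) = -1.0763.

-1.0763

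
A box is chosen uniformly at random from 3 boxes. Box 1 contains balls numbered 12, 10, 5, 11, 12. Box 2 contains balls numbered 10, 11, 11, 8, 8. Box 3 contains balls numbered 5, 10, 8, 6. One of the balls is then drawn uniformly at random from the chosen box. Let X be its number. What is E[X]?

179/20

E[X | box 1] = (12+10+5+11+12)/5 = 10.
E[X | box 2] = (10+11+11+8+8)/5 = 48/5.
E[X | box 3] = (5+10+8+6)/4 = 29/4.
E[X] = (1/3)·(10) + (1/3)·(48/5) + (1/3)·(29/4) = 179/20.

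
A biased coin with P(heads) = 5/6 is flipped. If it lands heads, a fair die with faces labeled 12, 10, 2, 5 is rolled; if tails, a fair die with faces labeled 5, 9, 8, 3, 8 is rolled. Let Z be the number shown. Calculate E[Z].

857/120

E[Z | heads] = (12+10+2+5)/4 = 29/4.
E[Z | tails] = (5+9+8+3+8)/5 = 33/5.
E[Z] = (5/6)·(29/4) + (1/6)·(33/5) = 857/120.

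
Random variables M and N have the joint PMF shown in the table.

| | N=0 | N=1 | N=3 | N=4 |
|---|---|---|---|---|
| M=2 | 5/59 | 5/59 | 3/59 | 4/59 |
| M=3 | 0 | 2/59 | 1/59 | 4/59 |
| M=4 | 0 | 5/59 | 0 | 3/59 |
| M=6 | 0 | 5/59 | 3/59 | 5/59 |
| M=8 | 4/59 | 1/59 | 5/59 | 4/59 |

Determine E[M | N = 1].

37/9

P(N = 1) = 18/59.
Summing M·P(M=x,N=y) over the conditioning event gives 74/59.
E[M | N = 1] = (74/59) / (18/59) = 37/9.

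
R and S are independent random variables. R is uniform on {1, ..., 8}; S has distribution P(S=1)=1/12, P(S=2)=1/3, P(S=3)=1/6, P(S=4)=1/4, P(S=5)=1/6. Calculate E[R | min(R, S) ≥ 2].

5

P(min(R, S) ≥ 2) = 77/96.
Summing R·P(x,y) over outcomes with min(R, S) ≥ 2 gives 385/96.
E[R | min(R, S) ≥ 2] = (385/96) / (77/96) = 5.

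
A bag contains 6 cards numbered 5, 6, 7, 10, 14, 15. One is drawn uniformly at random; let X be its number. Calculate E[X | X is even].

10

P(X is even) = 1/2.
Σ over the event: 6·1/6 + 10·1/6 + 14·1/6 = 5.
E[X | X is even] = (5) / (1/2) = 10.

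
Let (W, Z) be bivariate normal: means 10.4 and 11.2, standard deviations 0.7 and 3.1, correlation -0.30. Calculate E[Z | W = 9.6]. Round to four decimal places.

For a bivariate normal, E[Z | W=x] = μ_Z + ρ·(σ_Z/σ_W)·(x − μ_W).
E[Z | W=9.6] = 11.2 + (-0.30)·(3.1/0.7)·(9.6 − (10.4)) = 11.2 + (-1.3286)·(-0.8) = 12.2629.

12.2629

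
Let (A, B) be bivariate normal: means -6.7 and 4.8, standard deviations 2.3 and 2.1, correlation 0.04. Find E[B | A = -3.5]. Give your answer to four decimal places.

4.9169

The regression of B on A has slope ρ·σ_B/σ_A and passes through (μ_A, μ_B).
E[B | A=-3.5] = 4.8 + (0.04)·(2.1/2.3)·(-3.5 − (-6.7)) = 4.8 + (0.036522)·(3.2) = 4.9169.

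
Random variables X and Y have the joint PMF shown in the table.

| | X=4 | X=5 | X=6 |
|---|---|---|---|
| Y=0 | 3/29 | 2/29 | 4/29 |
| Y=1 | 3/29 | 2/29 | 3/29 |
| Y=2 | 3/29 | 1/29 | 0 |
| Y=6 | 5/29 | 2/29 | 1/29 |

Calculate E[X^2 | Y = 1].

103/4

P(Y = 1) = 8/29.
Summing X^2·P(X=x,Y=y) over the conditioning event gives 206/29.
E[X^2 | Y = 1] = (206/29) / (8/29) = 103/4.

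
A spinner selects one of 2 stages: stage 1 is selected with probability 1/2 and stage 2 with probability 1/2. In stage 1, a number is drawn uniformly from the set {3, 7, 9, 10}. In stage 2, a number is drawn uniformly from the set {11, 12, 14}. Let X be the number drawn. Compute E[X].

235/24

E[X | stage 1] = (3+7+9+10)/4 = 29/4.
E[X | stage 2] = (11+12+14)/3 = 37/3.
E[X] = (1/2)·(29/4) + (1/2)·(37/3) = 235/24.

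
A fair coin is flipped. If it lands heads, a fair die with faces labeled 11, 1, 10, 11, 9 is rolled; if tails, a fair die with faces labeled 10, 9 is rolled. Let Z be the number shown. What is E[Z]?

E[Z | heads] = (11+1+10+11+9)/5 = 42/5.
E[Z | tails] = (10+9)/2 = 19/2.
E[Z] = (1/2)·(42/5) + (1/2)·(19/2) = 179/20.

179/20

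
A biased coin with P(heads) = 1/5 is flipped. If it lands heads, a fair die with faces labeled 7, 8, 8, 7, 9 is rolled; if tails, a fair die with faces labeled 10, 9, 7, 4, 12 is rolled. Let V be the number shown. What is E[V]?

E[V | heads] = (7+8+8+7+9)/5 = 39/5.
E[V | tails] = (10+9+7+4+12)/5 = 42/5.
E[V] = (1/5)·(39/5) + (4/5)·(42/5) = 207/25.

207/25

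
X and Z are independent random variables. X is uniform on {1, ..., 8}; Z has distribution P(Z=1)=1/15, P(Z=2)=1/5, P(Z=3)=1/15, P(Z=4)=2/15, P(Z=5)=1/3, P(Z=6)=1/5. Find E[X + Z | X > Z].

567/59

P(X > Z) = 59/120.
Summing (X+Z)·P(x,y) over outcomes with X > Z gives 189/40.
E[X + Z | X > Z] = (189/40) / (59/120) = 567/59.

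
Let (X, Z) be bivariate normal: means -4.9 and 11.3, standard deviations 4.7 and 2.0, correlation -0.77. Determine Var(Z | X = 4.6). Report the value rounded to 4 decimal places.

1.6284

The conditional variance in a bivariate normal is σ_Z²(1 − ρ²), independent of x.
Var(Z | X=4.6) = (2.0)²·(1 − (-0.77)²) = 4·0.4071 = 1.6284.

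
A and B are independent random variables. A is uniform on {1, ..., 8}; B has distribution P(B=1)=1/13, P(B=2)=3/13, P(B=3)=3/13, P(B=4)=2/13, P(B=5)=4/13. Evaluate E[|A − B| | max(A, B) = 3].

P(max(A, B) = 3) = 1/8.
Summing |A−B|·P(x,y) over outcomes with max(A, B) = 3 gives 7/52.
E[|A − B| | max(A, B) = 3] = (7/52) / (1/8) = 14/13.

14/13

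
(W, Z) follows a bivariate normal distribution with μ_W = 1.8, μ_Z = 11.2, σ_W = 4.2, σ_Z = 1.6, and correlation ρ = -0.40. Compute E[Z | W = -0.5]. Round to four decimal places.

The regression of Z on W has slope ρ·σ_Z/σ_W and passes through (μ_W, μ_Z).
E[Z | W=-0.5] = 11.2 + (-0.40)·(1.6/4.2)·(-0.5 − (1.8)) = 11.2 + (-0.15238)·(-2.3) = 11.5505.

11.5505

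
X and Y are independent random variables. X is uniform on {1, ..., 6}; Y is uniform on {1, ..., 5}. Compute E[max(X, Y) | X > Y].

14/3

P(X > Y) = 1/2.
Summing max(X,Y)·P(x,y) over outcomes with X > Y gives 7/3.
E[max(X, Y) | X > Y] = (7/3) / (1/2) = 14/3.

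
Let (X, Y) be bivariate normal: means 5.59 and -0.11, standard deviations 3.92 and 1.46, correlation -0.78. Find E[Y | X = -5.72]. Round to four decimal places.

3.1757

E[Y | X=x] = μ_Y + ρ(σ_Y/σ_X)(x − μ_X) for jointly normal variables.
E[Y | X=-5.72] = -0.11 + (-0.78)·(1.46/3.92)·(-5.72 − (5.59)) = -0.11 + (-0.29051)·(-11.31) = 3.1757.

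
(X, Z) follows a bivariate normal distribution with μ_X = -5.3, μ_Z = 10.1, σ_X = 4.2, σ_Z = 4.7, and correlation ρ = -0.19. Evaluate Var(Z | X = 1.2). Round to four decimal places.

21.2926

Var(Z | X=x) = (1 − ρ²)·σ_Z².
Var(Z | X=1.2) = (4.7)²·(1 − (-0.19)²) = 22.09·0.9639 = 21.2926.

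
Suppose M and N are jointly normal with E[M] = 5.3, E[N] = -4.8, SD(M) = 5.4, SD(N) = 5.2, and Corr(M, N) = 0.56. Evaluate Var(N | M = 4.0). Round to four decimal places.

For a bivariate normal, Var(N | M=x) = σ_N²(1 − ρ²).
Var(N | M=4.0) = (5.2)²·(1 − (0.56)²) = 27.04·0.6864 = 18.5603.

18.5603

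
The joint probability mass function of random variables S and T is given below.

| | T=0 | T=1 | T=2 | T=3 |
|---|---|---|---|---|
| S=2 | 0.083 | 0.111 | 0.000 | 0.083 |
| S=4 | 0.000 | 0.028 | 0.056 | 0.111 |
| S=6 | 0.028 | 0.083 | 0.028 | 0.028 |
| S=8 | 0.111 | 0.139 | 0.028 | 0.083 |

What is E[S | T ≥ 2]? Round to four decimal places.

P(T ≥ 2) = 0.417.
Σ S·P over the event = 2·(0.083) + 4·(0.056) + 4·(0.111) + 6·(0.028) + 6·(0.028) + 8·(0.028) + 8·(0.083) = 2.058.
E[S | T ≥ 2] = (2.058) / (0.417) = 4.9353.

4.9353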